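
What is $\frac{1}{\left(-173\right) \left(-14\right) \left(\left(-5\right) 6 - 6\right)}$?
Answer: $- \frac{1}{87192} \approx -1.1469 \cdot 10^{-5}$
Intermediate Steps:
$\frac{1}{\left(-173\right) \left(-14\right) \left(\left(-5\right) 6 - 6\right)} = \frac{1}{2422 \left(-30 - 6\right)} = \frac{1}{2422 \left(-36\right)} = \frac{1}{-87192} = - \frac{1}{87192}$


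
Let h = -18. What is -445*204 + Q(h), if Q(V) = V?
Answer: -90798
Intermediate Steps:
-445*204 + Q(h) = -445*204 - 18 = -90780 - 18 = -90798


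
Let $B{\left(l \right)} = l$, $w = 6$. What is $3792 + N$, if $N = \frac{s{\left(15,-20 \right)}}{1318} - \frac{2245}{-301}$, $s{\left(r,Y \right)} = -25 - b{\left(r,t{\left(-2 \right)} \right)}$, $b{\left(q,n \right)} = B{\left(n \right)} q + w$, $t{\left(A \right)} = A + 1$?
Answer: $\frac{753654375}{198359} \approx 3799.4$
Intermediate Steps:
$t{\left(A \right)} = 1 + A$
$b{\left(q,n \right)} = 6 + n q$ ($b{\left(q,n \right)} = n q + 6 = 6 + n q$)
$s{\left(r,Y \right)} = -31 + r$ ($s{\left(r,Y \right)} = -25 - \left(6 + \left(1 - 2\right) r\right) = -25 - \left(6 - r\right) = -25 + \left(-6 + r\right) = -31 + r$)
$N = \frac{1477047}{198359}$ ($N = \frac{-31 + 15}{1318} - \frac{2245}{-301} = \left(-16\right) \frac{1}{1318} - - \frac{2245}{301} = - \frac{8}{659} + \frac{2245}{301} = \frac{1477047}{198359} \approx 7.4463$)
$3792 + N = 3792 + \frac{1477047}{198359} = \frac{753654375}{198359}$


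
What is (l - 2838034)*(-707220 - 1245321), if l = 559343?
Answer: 4449237603831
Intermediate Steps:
(l - 2838034)*(-707220 - 1245321) = (559343 - 2838034)*(-707220 - 1245321) = -2278691*(-1952541) = 4449237603831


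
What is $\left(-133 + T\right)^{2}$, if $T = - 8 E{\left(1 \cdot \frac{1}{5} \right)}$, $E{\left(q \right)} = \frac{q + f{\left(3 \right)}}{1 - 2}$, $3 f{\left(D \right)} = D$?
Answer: $\frac{380689}{25} \approx 15228.0$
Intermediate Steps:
$f{\left(D \right)} = \frac{D}{3}$
$E{\left(q \right)} = -1 - q$ ($E{\left(q \right)} = \frac{q + \frac{1}{3} \cdot 3}{1 - 2} = \frac{q + 1}{-1} = \left(1 + q\right) \left(-1\right) = -1 - q$)
$T = \frac{48}{5}$ ($T = - 8 \left(-1 - 1 \cdot \frac{1}{5}\right) = - 8 \left(-1 - \frac{1}{5}\right) = \left(-8\right) \left(- \frac{6}{5}\right) = \frac{48}{5} \approx 9.6$)
$\left(-133 + T\right)^{2} = \left(-133 + \frac{48}{5}\right)^{2} = \left(- \frac{617}{5}\right)^{2} = \frac{380689}{25}$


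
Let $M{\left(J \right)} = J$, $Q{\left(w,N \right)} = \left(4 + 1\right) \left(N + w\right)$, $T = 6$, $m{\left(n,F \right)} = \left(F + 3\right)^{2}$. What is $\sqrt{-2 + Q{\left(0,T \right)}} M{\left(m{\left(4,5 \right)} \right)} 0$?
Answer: $0$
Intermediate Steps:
$m{\left(n,F \right)} = \left(3 + F\right)^{2}$
$Q{\left(w,N \right)} = 5 N + 5 w$ ($Q{\left(w,N \right)} = 5 \left(N + w\right) = 5 N + 5 w$)
$\sqrt{-2 + Q{\left(0,T \right)}} M{\left(m{\left(4,5 \right)} \right)} 0 = \sqrt{-2 + \left(5 \cdot 6 + 5 \cdot 0\right)} \left(3 + 5\right)^{2} \cdot 0 = \sqrt{-2 + \left(30 + 0\right)} 8^{2} \cdot 0 = \sqrt{-2 + 30} \cdot 64 \cdot 0 = \sqrt{28} \cdot 64 \cdot 0 = 2 \sqrt{7} \cdot 64 \cdot 0 = 128 \sqrt{7} \cdot 0 = 0$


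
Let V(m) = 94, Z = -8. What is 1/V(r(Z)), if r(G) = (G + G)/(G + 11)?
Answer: 1/94 ≈ 0.010638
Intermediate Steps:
r(G) = 2*G/(11 + G) (r(G) = (2*G)/(11 + G) = 2*G/(11 + G))
1/V(r(Z)) = 1/94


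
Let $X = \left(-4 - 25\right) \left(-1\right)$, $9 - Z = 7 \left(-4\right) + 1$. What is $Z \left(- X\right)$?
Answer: $-1044$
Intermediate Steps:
$Z = 36$ ($Z = 9 - \left(7 \left(-4\right) + 1\right) = 9 - \left(-28 + 1\right) = 9 - -27 = 9 + 27 = 36$)
$X = 29$ ($X = \left(-4 - 25\right) \left(-1\right) = \left(-29\right) \left(-1\right) = 29$)
$Z \left(- X\right) = 36 \left(\left(-1\right) 29\right) = 36 \left(-29\right) = -1044$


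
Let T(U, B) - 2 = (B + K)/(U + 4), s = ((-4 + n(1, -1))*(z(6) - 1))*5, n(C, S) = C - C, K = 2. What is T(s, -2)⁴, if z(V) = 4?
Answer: 16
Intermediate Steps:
n(C, S) = 0
s = -60 (s = ((-4 + 0)*(4 - 1))*5 = -4*3*5 = -12*5 = -60)
T(U, B) = 2 + (2 + B)/(4 + U) (T(U, B) = 2 + (B + 2)/(U + 4) = 2 + (2 + B)/(4 + U))
T(s, -2)⁴ = ((10 - 2 + 2*(-60))/(4 - 60))⁴ = ((10 - 2 - 120)/(-56))⁴ = (-1/56*(-112))⁴ = 2⁴ = 16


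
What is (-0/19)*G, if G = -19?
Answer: 0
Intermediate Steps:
(-0/19)*G = -0/19*(-19) = -15*0*(-19) = 0*(-19) = 0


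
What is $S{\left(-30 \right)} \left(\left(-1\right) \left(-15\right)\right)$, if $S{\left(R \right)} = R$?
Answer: $-450$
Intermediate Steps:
$S{\left(-30 \right)} \left(\left(-1\right) \left(-15\right)\right) = - 30 \left(\left(-1\right) \left(-15\right)\right) = \left(-30\right) 15 = -450$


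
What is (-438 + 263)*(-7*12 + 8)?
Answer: 13300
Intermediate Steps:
(-438 + 263)*(-7*12 + 8) = -175*(-84 + 8) = -175*(-76) = 13300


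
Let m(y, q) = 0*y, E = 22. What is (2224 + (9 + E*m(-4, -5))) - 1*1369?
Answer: 864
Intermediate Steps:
m(y, q) = 0
(2224 + (9 + E*m(-4, -5))) - 1*1369 = (2224 + (9 + 22*0)) - 1*1369 = (2224 + (9 + 0)) - 1369 = (2224 + 9) - 1369 = 2233 - 1369 = 864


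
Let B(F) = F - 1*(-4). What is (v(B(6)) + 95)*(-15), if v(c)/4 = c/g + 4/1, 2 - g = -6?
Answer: -1740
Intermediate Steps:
g = 8 (g = 2 - 1*(-6) = 2 + 6 = 8)
B(F) = 4 + F (B(F) = F + 4 = 4 + F)
v(c) = 16 + c/2 (v(c) = 4*(c/8 + 4/1) = 4*(c*(⅛) + 4*1) = 4*(c/8 + 4) = 4*(4 + c/8) = 16 + c/2)
(v(B(6)) + 95)*(-15) = ((16 + (4 + 6)/2) + 95)*(-15) = ((16 + (½)*10) + 95)*(-15) = ((16 + 5) + 95)*(-15) = (21 + 95)*(-15) = 116*(-15) = -1740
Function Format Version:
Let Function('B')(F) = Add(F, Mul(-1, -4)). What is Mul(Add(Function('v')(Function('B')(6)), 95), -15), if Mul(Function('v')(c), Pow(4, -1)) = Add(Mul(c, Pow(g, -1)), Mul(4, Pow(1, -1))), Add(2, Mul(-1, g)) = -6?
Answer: -1740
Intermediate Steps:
g = 8 (g = Add(2, Mul(-1, -6)) = Add(2, 6) = 8)
Function('B')(F) = Add(4, F) (Function('B')(F) = Add(F, 4) = Add(4, F))
Function('v')(c) = Add(16, Mul(Rational(1, 2), c)) (Function('v')(c) = Mul(4, Add(Mul(c, Pow(8, -1)), Mul(4, Pow(1, -1)))) = Mul(4, Add(Mul(c, Rational(1, 8)), Mul(4, 1))) = Mul(4, Add(Mul(Rational(1, 8), c), 4)) = Mul(4, Add(4, Mul(Rational(1, 8), c))) = Add(16, Mul(Rational(1, 2), c)))
Mul(Add(Function('v')(Function('B')(6)), 95), -15) = Mul(Add(Add(16, Mul(Rational(1, 2), Add(4, 6))), 95), -15) = Mul(Add(Add(16, Mul(Rational(1, 2), 10)), 95), -15) = Mul(Add(Add(16, 5), 95), -15) = Mul(Add(21, 95), -15) = Mul(116, -15) = -1740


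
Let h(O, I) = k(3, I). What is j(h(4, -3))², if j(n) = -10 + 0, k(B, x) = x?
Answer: 100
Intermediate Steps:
h(O, I) = I
j(n) = -10
j(h(4, -3))² = (-10)² = 100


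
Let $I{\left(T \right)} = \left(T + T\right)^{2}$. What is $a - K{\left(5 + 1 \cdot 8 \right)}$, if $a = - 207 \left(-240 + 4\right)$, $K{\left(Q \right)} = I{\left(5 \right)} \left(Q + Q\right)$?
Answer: $46252$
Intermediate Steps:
$I{\left(T \right)} = 4 T^{2}$ ($I{\left(T \right)} = \left(2 T\right)^{2} = 4 T^{2}$)
$K{\left(Q \right)} = 200 Q$ ($K{\left(Q \right)} = 4 \cdot 5^{2} \left(Q + Q\right) = 4 \cdot 25 \cdot 2 Q = 100 \cdot 2 Q = 200 Q$)
$a = 48852$ ($a = \left(-207\right) \left(-236\right) = 48852$)
$a - K{\left(5 + 1 \cdot 8 \right)} = 48852 - 200 \left(5 + 1 \cdot 8\right) = 48852 - 200 \left(5 + 8\right) = 48852 - 200 \cdot 13 = 48852 - 2600 = 46252$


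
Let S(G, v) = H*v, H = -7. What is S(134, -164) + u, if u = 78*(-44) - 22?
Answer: -2306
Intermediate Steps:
S(G, v) = -7*v
u = -3454 (u = -3432 - 22 = -3454)
S(134, -164) + u = -7*(-164) - 3454 = 1148 - 3454 = -2306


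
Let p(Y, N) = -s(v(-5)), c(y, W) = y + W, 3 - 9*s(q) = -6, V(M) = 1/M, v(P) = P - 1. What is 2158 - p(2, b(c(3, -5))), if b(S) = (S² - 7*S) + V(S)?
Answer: 2159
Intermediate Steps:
v(P) = -1 + P
V(M) = 1/M
s(q) = 1 (s(q) = ⅓ - ⅑*(-6) = ⅓ + ⅔ = 1)
c(y, W) = W + y
b(S) = 1/S + S² - 7*S (b(S) = (S² - 7*S) + 1/S = 1/S + S² - 7*S)
p(Y, N) = -1 (p(Y, N) = -1*1 = -1)
2158 - p(2, b(c(3, -5))) = 2158 - 1*(-1) = 2158 + 1 = 2159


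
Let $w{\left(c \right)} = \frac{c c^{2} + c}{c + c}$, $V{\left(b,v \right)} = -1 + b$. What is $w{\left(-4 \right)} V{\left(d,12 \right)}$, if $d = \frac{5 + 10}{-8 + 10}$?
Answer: $\frac{221}{4} \approx 55.25$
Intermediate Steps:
$d = \frac{15}{2} \approx 7.5$
$w{\left(c \right)} = \frac{c + c^{3}}{2 c}$ ($w{\left(c \right)} = \frac{c^{3} + c}{2 c} = \left(c + c^{3}\right) \frac{1}{2 c} = \frac{c + c^{3}}{2 c}$)
$w{\left(-4 \right)} V{\left(d,12 \right)} = \left(\frac{1}{2} + \frac{\left(-4\right)^{2}}{2}\right) \left(-1 + \frac{15}{2}\right) = \left(\frac{1}{2} + \frac{1}{2} \cdot 16\right) \frac{13}{2} = \left(\frac{1}{2} + 8\right) \frac{13}{2} = \frac{17}{2} \cdot \frac{13}{2} = \frac{221}{4}$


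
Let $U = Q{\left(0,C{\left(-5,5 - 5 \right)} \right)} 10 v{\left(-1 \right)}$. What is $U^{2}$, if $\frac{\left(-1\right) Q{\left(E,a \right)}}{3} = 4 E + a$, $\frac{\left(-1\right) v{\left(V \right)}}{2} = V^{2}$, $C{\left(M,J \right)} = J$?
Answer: $0$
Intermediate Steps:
$v{\left(V \right)} = - 2 V^{2}$
$Q{\left(E,a \right)} = - 12 E - 3 a$ ($Q{\left(E,a \right)} = - 3 \left(4 E + a\right) = - 3 \left(a + 4 E\right) = - 12 E - 3 a$)
$U = 0$ ($U = \left(\left(-12\right) 0 - 3 \left(5 - 5\right)\right) 10 \left(- 2 \left(-1\right)^{2}\right) = \left(0 - 3 \left(5 - 5\right)\right) 10 \left(\left(-2\right) 1\right) = \left(0 - 0\right) 10 \left(-2\right) = \left(0 + 0\right) 10 \left(-2\right) = 0 \cdot 10 \left(-2\right) = 0 \left(-2\right) = 0$)
$U^{2} = 0^{2} = 0$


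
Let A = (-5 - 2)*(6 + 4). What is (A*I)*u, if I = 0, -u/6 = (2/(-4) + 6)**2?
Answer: 0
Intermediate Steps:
u = -363/2 (u = -6*(2/(-4) + 6)**2 = -6*(2*(-1/4) + 6)**2 = -6*(-1/2 + 6)**2 = -6*(11/2)**2 = -6*121/4 = -363/2 ≈ -181.50)
A = -70 (A = -7*10 = -70)
(A*I)*u = -70*0*(-363/2) = 0*(-363/2) = 0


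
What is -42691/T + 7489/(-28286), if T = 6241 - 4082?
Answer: -1223726377/61069474 ≈ -20.038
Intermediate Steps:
T = 2159
-42691/T + 7489/(-28286) = -42691/2159 + 7489/(-28286) = -42691*1/2159 + 7489*(-1/28286) = -42691/2159 - 7489/28286 = -1223726377/61069474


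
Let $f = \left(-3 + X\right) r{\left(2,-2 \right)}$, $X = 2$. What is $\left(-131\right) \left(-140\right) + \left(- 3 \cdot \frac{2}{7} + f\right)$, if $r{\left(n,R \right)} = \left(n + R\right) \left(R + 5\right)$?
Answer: $\frac{128374}{7} \approx 18339.0$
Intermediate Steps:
$r{\left(n,R \right)} = \left(5 + R\right) \left(R + n\right)$ ($r{\left(n,R \right)} = \left(R + n\right) \left(5 + R\right) = \left(5 + R\right) \left(R + n\right)$)
$f = 0$ ($f = \left(-3 + 2\right) \left(\left(-2\right)^{2} + 5 \left(-2\right) + 5 \cdot 2 - 4\right) = - (4 - 10 + 10 - 4) = \left(-1\right) 0 = 0$)
$\left(-131\right) \left(-140\right) + \left(- 3 \cdot \frac{2}{7} + f\right) = \left(-131\right) \left(-140\right) + \left(- 3 \cdot \frac{2}{7} + 0\right) = 18340 + \left(- 3 \cdot 2 \cdot \frac{1}{7} + 0\right) = 18340 + \left(\left(-3\right) \frac{2}{7} + 0\right) = 18340 + \left(- \frac{6}{7} + 0\right) = 18340 - \frac{6}{7} = \frac{128374}{7}$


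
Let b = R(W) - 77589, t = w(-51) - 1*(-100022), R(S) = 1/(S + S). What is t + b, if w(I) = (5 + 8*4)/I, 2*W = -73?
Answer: 83515307/3723 ≈ 22432.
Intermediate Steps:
W = -73/2 (W = (½)*(-73) = -73/2 ≈ -36.500)
R(S) = 1/(2*S)
w(I) = 37/I (w(I) = (5 + 32)/I = 37/I)
t = 5101085/51 (t = 37/(-51) - 1*(-100022) = 37*(-1/51) + 100022 = -37/51 + 100022 = 5101085/51 ≈ 1.0002e+5)
b = -5663998/73 (b = 1/(2*(-73/2)) - 77589 = (½)*(-2/73) - 77589 = -1/73 - 77589 = -5663998/73 ≈ -77589.)
t + b = 5101085/51 - 5663998/73 = 83515307/3723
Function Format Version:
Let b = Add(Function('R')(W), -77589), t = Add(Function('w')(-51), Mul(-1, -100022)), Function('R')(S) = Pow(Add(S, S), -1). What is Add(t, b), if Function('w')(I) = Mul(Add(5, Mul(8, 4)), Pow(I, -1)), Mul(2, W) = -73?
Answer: Rational(83515307, 3723) ≈ 22432.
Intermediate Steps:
W = Rational(-73, 2) (W = Mul(Rational(1, 2), -73) = Rational(-73, 2) ≈ -36.500)
Function('R')(S) = Mul(Rational(1, 2), Pow(S, -1)) (Function('R')(S) = Pow(Mul(2, S), -1) = Mul(Rational(1, 2), Pow(S, -1)))
Function('w')(I) = Mul(37, Pow(I, -1)) (Function('w')(I) = Mul(Add(5, 32), Pow(I, -1)) = Mul(37, Pow(I, -1)))
t = Rational(5101085, 51) (t = Add(Mul(37, Pow(-51, -1)), Mul(-1, -100022)) = Add(Mul(37, Rational(-1, 51)), 100022) = Add(Rational(-37, 51), 100022) = Rational(5101085, 51) ≈ 1.0002e+5)
b = Rational(-5663998, 73) (b = Add(Mul(Rational(1, 2), Pow(Rational(-73, 2), -1)), -77589) = Add(Mul(Rational(1, 2), Rational(-2, 73)), -77589) = Add(Rational(-1, 73), -77589) = Rational(-5663998, 73) ≈ -77589.)
Add(t, b) = Add(Rational(5101085, 51), Rational(-5663998, 73)) = Rational(83515307, 3723)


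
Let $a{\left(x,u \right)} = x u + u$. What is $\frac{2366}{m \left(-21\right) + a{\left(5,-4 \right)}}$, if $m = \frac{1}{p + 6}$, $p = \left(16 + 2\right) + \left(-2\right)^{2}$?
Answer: $- \frac{9464}{99} \approx -95.596$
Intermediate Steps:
$p = 22$ ($p = 18 + 4 = 22$)
$a{\left(x,u \right)} = u + u x$ ($a{\left(x,u \right)} = u x + u = u + u x$)
$m = \frac{1}{28}$ ($m = \frac{1}{22 + 6} = \frac{1}{28} \approx 0.035714$)
$\frac{2366}{m \left(-21\right) + a{\left(5,-4 \right)}} = \frac{2366}{\frac{1}{28} \left(-21\right) - 4 \left(1 + 5\right)} = \frac{2366}{- \frac{3}{4} - 24} = \frac{2366}{- \frac{99}{4}} = 2366 \left(- \frac{4}{99}\right) = - \frac{9464}{99}$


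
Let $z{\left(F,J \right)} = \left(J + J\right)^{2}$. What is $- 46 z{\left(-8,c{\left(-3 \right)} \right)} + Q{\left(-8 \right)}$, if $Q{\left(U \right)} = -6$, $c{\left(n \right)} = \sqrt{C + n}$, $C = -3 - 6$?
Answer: $2202$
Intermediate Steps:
$C = -9$ ($C = -3 - 6 = -9$)
$c{\left(n \right)} = \sqrt{-9 + n}$
$z{\left(F,J \right)} = 4 J^{2}$ ($z{\left(F,J \right)} = \left(2 J\right)^{2} = 4 J^{2}$)
$- 46 z{\left(-8,c{\left(-3 \right)} \right)} + Q{\left(-8 \right)} = - 46 \cdot 4 \left(\sqrt{-9 - 3}\right)^{2} - 6 = - 46 \cdot 4 \left(\sqrt{-12}\right)^{2} - 6 = - 46 \cdot 4 \left(2 i \sqrt{3}\right)^{2} - 6 = - 46 \cdot 4 \left(-12\right) - 6 = \left(-46\right) \left(-48\right) - 6 = 2208 - 6 = 2202$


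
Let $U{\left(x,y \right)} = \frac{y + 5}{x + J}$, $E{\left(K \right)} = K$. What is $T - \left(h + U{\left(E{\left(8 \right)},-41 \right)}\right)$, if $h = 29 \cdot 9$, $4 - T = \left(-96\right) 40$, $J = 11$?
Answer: $\frac{68113}{19} \approx 3584.9$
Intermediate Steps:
$T = 3844$ ($T = 4 - \left(-96\right) 40 = 4 - -3840 = 4 + 3840 = 3844$)
$U{\left(x,y \right)} = \frac{5 + y}{11 + x}$ ($U{\left(x,y \right)} = \frac{y + 5}{x + 11} = \frac{5 + y}{11 + x}$)
$h = 261$
$T - \left(h + U{\left(E{\left(8 \right)},-41 \right)}\right) = 3844 - \left(261 + \frac{5 - 41}{11 + 8}\right) = 3844 - \left(261 + \frac{1}{19} \left(-36\right)\right) = 3844 - \left(261 - \frac{36}{19}\right) = 3844 - \frac{4923}{19} = \frac{68113}{19}$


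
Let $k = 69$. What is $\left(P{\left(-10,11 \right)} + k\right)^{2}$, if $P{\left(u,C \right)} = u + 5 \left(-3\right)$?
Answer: $1936$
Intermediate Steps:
$P{\left(u,C \right)} = -15 + u$ ($P{\left(u,C \right)} = u - 15 = -15 + u$)
$\left(P{\left(-10,11 \right)} + k\right)^{2} = \left(\left(-15 - 10\right) + 69\right)^{2} = \left(-25 + 69\right)^{2} = 44^{2} = 1936$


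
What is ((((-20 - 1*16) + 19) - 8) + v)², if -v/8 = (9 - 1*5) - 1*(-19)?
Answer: 43681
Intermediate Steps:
v = -184 (v = -8*((9 - 1*5) - 1*(-19)) = -8*((9 - 5) + 19) = -8*(4 + 19) = -8*23 = -184)
((((-20 - 1*16) + 19) - 8) + v)² = ((((-20 - 1*16) + 19) - 8) - 184)² = ((((-20 - 16) + 19) - 8) - 184)² = (((-36 + 19) - 8) - 184)² = ((-17 - 8) - 184)² = (-25 - 184)² = (-209)² = 43681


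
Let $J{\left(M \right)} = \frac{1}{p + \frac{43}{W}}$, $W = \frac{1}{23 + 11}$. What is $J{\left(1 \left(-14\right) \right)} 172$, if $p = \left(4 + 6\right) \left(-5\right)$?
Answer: $\frac{43}{353} \approx 0.12181$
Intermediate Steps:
$W = \frac{1}{34} \approx 0.029412$
$p = -50$ ($p = 10 \left(-5\right) = -50$)
$J{\left(M \right)} = \frac{1}{1412}$ ($J{\left(M \right)} = \frac{1}{-50 + 43 \frac{1}{\frac{1}{34}}} = \frac{1}{-50 + 43 \cdot 34} = \frac{1}{-50 + 1462} = \frac{1}{1412}$)
$J{\left(1 \left(-14\right) \right)} 172 = \frac{1}{1412} \cdot 172 = \frac{43}{353}$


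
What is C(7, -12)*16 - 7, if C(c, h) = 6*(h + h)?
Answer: -2311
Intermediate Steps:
C(c, h) = 12*h (C(c, h) = 6*(2*h) = 12*h)
C(7, -12)*16 - 7 = (12*(-12))*16 - 7 = -144*16 - 7 = -2304 - 7 = -2311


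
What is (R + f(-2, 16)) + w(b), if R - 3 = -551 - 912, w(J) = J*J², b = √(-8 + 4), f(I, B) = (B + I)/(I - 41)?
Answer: -62794/43 - 8*I ≈ -1460.3 - 8.0*I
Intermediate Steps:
f(I, B) = (B + I)/(-41 + I)
b = 2*I (b = √(-4) = 2*I ≈ 2.0*I)
w(J) = J³
R = -1460 (R = 3 + (-551 - 912) = 3 - 1463 = -1460)
(R + f(-2, 16)) + w(b) = (-1460 + (16 - 2)/(-41 - 2)) + (2*I)³ = (-1460 + 14/(-43)) - 8*I = (-1460 - 1/43*14) - 8*I = (-1460 - 14/43) - 8*I = -62794/43 - 8*I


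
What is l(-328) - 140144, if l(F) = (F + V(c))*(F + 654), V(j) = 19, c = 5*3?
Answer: -240878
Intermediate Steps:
c = 15
l(F) = (19 + F)*(654 + F) (l(F) = (F + 19)*(F + 654) = (19 + F)*(654 + F))
l(-328) - 140144 = (12426 + (-328)**2 + 673*(-328)) - 140144 = (12426 + 107584 - 220744) - 140144 = -100734 - 140144 = -240878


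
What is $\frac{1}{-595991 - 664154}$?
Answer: $- \frac{1}{1260145} \approx -7.9356 \cdot 10^{-7}$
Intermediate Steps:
$\frac{1}{-595991 - 664154} = \frac{1}{-1260145} = - \frac{1}{1260145}$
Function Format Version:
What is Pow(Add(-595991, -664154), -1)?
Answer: Rational(-1, 1260145) ≈ -7.9356e-7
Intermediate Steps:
Pow(Add(-595991, -664154), -1) = Pow(-1260145, -1) = Rational(-1, 1260145)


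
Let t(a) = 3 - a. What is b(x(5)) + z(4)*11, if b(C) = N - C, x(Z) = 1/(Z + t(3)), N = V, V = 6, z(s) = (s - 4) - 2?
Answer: -81/5 ≈ -16.200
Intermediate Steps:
z(s) = -6 + s (z(s) = (-4 + s) - 2 = -6 + s)
N = 6
x(Z) = 1/Z (x(Z) = 1/(Z + (3 - 1*3)) = 1/(Z + (3 - 3)) = 1/(Z + 0) = 1/Z)
b(C) = 6 - C
b(x(5)) + z(4)*11 = (6 - 1/5) + (-6 + 4)*11 = (6 - 1*1/5) - 2*11 = (6 - 1/5) - 22 = 29/5 - 22 = -81/5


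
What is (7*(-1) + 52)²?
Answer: 2025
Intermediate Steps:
(7*(-1) + 52)² = (-7 + 52)² = 45² = 2025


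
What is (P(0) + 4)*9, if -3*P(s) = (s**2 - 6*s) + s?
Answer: 36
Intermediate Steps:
P(s) = -s**2/3 + 5*s/3 (P(s) = -((s**2 - 6*s) + s)/3 = -(s**2 - 5*s)/3 = -s**2/3 + 5*s/3)
(P(0) + 4)*9 = ((1/3)*0*(5 - 1*0) + 4)*9 = ((1/3)*0*(5 + 0) + 4)*9 = ((1/3)*0*5 + 4)*9 = (0 + 4)*9 = 4*9 = 36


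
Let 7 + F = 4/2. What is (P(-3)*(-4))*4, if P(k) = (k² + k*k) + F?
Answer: -208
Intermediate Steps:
F = -5 (F = -7 + 4/2 = -7 + 4*(½) = -7 + 2 = -5)
P(k) = -5 + 2*k² (P(k) = (k² + k*k) - 5 = (k² + k²) - 5 = 2*k² - 5 = -5 + 2*k²)
(P(-3)*(-4))*4 = ((-5 + 2*(-3)²)*(-4))*4 = ((-5 + 2*9)*(-4))*4 = ((-5 + 18)*(-4))*4 = (13*(-4))*4 = -52*4 = -208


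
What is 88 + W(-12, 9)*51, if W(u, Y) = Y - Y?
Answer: 88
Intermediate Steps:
W(u, Y) = 0
88 + W(-12, 9)*51 = 88 + 0*51 = 88 + 0 = 88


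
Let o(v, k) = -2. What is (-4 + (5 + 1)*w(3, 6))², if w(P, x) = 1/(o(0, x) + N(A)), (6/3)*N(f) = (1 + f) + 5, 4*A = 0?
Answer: 4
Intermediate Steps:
A = 0 (A = (¼)*0 = 0)
N(f) = 3 + f/2 (N(f) = ((1 + f) + 5)/2 = (6 + f)/2 = 3 + f/2)
w(P, x) = 1 (w(P, x) = 1/(-2 + (3 + (½)*0)) = 1/(-2 + (3 + 0)) = 1/(-2 + 3) = 1/1 = 1)
(-4 + (5 + 1)*w(3, 6))² = (-4 + (5 + 1)*1)² = (-4 + 6*1)² = (-4 + 6)² = 2² = 4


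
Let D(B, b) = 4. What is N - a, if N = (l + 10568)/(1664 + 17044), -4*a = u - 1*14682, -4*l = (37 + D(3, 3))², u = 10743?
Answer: -73650221/74832 ≈ -984.21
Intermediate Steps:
l = -1681/4 (l = -(37 + 4)²/4 = -¼*41² = -¼*1681 = -1681/4 ≈ -420.25)
a = 3939/4 (a = -(10743 - 1*14682)/4 = -(10743 - 14682)/4 = -¼*(-3939) = 3939/4 ≈ 984.75)
N = 40591/74832 (N = (-1681/4 + 10568)/(1664 + 17044) = (40591/4)/18708 = (40591/4)*(1/18708) = 40591/74832 ≈ 0.54243)
N - a = 40591/74832 - 1*3939/4 = 40591/74832 - 3939/4 = -73650221/74832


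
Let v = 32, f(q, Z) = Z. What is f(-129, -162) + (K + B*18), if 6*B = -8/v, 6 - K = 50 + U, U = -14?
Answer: -771/4 ≈ -192.75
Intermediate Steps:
K = -30 (K = 6 - (50 - 14) = 6 - 1*36 = 6 - 36 = -30)
B = -1/24 (B = (-8/32)/6 = (-8*1/32)/6 = (⅙)*(-¼) = -1/24 ≈ -0.041667)
f(-129, -162) + (K + B*18) = -162 + (-30 - 1/24*18) = -162 + (-30 - ¾) = -162 - 123/4 = -771/4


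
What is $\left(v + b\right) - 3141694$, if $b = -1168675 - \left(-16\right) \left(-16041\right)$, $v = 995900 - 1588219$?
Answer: $-5159344$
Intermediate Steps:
$v = -592319$
$b = -1425331$ ($b = -1168675 - 256656 = -1425331$)
$\left(v + b\right) - 3141694 = \left(-592319 - 1425331\right) - 3141694 = -2017650 - 3141694 = -5159344$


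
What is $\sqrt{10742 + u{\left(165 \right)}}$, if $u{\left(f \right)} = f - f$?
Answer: $\sqrt{10742} \approx 103.64$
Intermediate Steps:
$u{\left(f \right)} = 0$
$\sqrt{10742 + u{\left(165 \right)}} = \sqrt{10742 + 0} = \sqrt{10742}$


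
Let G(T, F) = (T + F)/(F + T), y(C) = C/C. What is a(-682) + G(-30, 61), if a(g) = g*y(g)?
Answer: -681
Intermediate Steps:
y(C) = 1
G(T, F) = 1 (G(T, F) = (F + T)/(F + T) = 1)
a(g) = g (a(g) = g*1 = g)
a(-682) + G(-30, 61) = -682 + 1 = -681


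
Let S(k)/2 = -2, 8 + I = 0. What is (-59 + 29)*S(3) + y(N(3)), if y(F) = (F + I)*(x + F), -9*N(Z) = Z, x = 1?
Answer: 1030/9 ≈ 114.44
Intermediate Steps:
I = -8 (I = -8 + 0 = -8)
N(Z) = -Z/9
S(k) = -4 (S(k) = 2*(-2) = -4)
y(F) = (1 + F)*(-8 + F) (y(F) = (F - 8)*(1 + F) = (-8 + F)*(1 + F) = (1 + F)*(-8 + F))
(-59 + 29)*S(3) + y(N(3)) = (-59 + 29)*(-4) + (-8 + (-⅑*3)² - (-7)*3/9) = -30*(-4) + (-8 + (-⅓)² - 7*(-⅓)) = 120 + (-8 + ⅑ + 7/3) = 120 - 50/9 = 1030/9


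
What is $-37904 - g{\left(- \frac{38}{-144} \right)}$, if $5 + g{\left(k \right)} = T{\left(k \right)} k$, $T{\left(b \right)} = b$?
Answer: $- \frac{196468777}{5184} \approx -37899.0$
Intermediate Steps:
$g{\left(k \right)} = -5 + k^{2}$ ($g{\left(k \right)} = -5 + k k = -5 + k^{2}$)
$-37904 - g{\left(- \frac{38}{-144} \right)} = -37904 - \left(-5 + \left(- \frac{38}{-144}\right)^{2}\right) = -37904 - \left(-5 + \left(\left(-38\right) \left(- \frac{1}{144}\right)\right)^{2}\right) = -37904 - \left(-5 + \left(\frac{19}{72}\right)^{2}\right) = -37904 - \left(-5 + \frac{361}{5184}\right) = -37904 - - \frac{25559}{5184} = -37904 + \frac{25559}{5184} = - \frac{196468777}{5184}$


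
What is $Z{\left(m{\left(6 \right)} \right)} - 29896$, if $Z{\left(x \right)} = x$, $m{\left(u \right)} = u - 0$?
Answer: $-29890$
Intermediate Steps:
$m{\left(u \right)} = u$ ($m{\left(u \right)} = u + 0 = u$)
$Z{\left(m{\left(6 \right)} \right)} - 29896 = 6 - 29896 = -29890$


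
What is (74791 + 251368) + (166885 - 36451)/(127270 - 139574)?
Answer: 2006464951/6152 ≈ 3.2615e+5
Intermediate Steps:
(74791 + 251368) + (166885 - 36451)/(127270 - 139574) = 326159 + 130434/(-12304) = 326159 + 130434*(-1/12304) = 326159 - 65217/6152 = 2006464951/6152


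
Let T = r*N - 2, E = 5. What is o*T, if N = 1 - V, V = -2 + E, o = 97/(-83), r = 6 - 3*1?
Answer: 776/83 ≈ 9.3494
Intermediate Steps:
r = 3 (r = 6 - 3 = 3)
o = -97/83 (o = 97*(-1/83) = -97/83 ≈ -1.1687)
V = 3 (V = -2 + 5 = 3)
N = -2 (N = 1 - 1*3 = 1 - 3 = -2)
T = -8 (T = 3*(-2) - 2 = -6 - 2 = -8)
o*T = -97/83*(-8) = 776/83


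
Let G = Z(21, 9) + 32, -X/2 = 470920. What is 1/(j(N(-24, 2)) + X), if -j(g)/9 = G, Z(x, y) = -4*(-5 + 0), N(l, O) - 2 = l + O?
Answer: -1/942308 ≈ -1.0612e-6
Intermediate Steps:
X = -941840 (X = -2*470920 = -941840)
N(l, O) = 2 + O + l (N(l, O) = 2 + (l + O) = 2 + (O + l) = 2 + O + l)
Z(x, y) = 20 (Z(x, y) = -4*(-5) = 20)
G = 52 (G = 20 + 32 = 52)
j(g) = -468 (j(g) = -9*52 = -468)
1/(j(N(-24, 2)) + X) = 1/(-468 - 941840) = 1/(-942308) = -1/942308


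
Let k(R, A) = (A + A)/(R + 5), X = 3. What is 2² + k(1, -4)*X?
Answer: 0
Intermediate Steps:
k(R, A) = 2*A/(5 + R) (k(R, A) = (2*A)/(5 + R) = 2*A/(5 + R))
2² + k(1, -4)*X = 2² + (2*(-4)/(5 + 1))*3 = 4 + (2*(-4)/6)*3 = 4 + (2*(-4)*(⅙))*3 = 4 - 4/3*3 = 4 - 4 = 0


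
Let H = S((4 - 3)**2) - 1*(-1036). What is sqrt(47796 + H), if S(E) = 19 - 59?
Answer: 2*sqrt(12198) ≈ 220.89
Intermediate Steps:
S(E) = -40
H = 996 (H = -40 - 1*(-1036) = -40 + 1036 = 996)
sqrt(47796 + H) = sqrt(47796 + 996) = sqrt(48792) = 2*sqrt(12198)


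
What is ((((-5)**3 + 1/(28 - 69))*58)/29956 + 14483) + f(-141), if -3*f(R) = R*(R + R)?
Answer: 377288894/307049 ≈ 1228.8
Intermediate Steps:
f(R) = -2*R**2/3 (f(R) = -R*(R + R)/3 = -R*2*R/3 = -2*R**2/3)
((((-5)**3 + 1/(28 - 69))*58)/29956 + 14483) + f(-141) = ((((-5)**3 + 1/(28 - 69))*58)/29956 + 14483) - 2/3*(-141)**2 = (((-125 + 1/(-41))*58)*(1/29956) + 14483) - 2/3*19881 = (((-125 - 1/41)*58)*(1/29956) + 14483) - 13254 = (-5126/41*58*(1/29956) + 14483) - 13254 = (-297308/41*1/29956 + 14483) - 13254 = (-74327/307049 + 14483) - 13254 = 4446916340/307049 - 13254 = 377288894/307049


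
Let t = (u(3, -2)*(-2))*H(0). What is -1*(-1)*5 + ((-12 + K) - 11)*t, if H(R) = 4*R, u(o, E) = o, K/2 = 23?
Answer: 5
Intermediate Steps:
K = 46 (K = 2*23 = 46)
t = 0 (t = (3*(-2))*(4*0) = -6*0 = 0)
-1*(-1)*5 + ((-12 + K) - 11)*t = -1*(-1)*5 + ((-12 + 46) - 11)*0 = 1*5 + (34 - 11)*0 = 5 + 23*0 = 5 + 0 = 5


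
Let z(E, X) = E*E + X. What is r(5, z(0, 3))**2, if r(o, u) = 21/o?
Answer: 441/25 ≈ 17.640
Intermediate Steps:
z(E, X) = X + E**2 (z(E, X) = E**2 + X = X + E**2)
r(5, z(0, 3))**2 = (21/5)**2 = 441/25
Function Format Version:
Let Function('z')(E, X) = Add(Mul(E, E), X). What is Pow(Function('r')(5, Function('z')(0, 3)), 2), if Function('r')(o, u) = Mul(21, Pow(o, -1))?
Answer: Rational(441, 25) ≈ 17.640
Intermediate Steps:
Function('z')(E, X) = Add(X, Pow(E, 2)) (Function('z')(E, X) = Add(Pow(E, 2), X) = Add(X, Pow(E, 2)))
Pow(Function('r')(5, Function('z')(0, 3)), 2) = Pow(Mul(21, Pow(5, -1)), 2) = Pow(Mul(21, Rational(1, 5)), 2) = Pow(Rational(21, 5), 2) = Rational(441, 25)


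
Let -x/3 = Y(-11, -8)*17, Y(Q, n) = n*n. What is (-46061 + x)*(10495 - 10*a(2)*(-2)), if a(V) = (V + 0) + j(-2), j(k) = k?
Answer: -517665875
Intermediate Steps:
Y(Q, n) = n**2
x = -3264 (x = -3*(-8)**2*17 = -192*17 = -3*1088 = -3264)
a(V) = -2 + V (a(V) = (V + 0) - 2 = V - 2 = -2 + V)
(-46061 + x)*(10495 - 10*a(2)*(-2)) = (-46061 - 3264)*(10495 - 10*(-2 + 2)*(-2)) = -49325*(10495 - 10*0*(-2)) = -49325*(10495 + 0*(-2)) = -49325*(10495 + 0) = -49325*10495 = -517665875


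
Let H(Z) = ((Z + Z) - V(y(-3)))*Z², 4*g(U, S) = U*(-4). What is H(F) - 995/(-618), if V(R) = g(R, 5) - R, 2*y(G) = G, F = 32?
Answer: 38603747/618 ≈ 62466.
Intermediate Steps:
y(G) = G/2
g(U, S) = -U (g(U, S) = (U*(-4))/4 = (-4*U)/4 = -U)
V(R) = -2*R (V(R) = -R - R = -2*R)
H(Z) = Z²*(-3 + 2*Z) (H(Z) = ((Z + Z) - (-2)*(½)*(-3))*Z² = (2*Z - (-2)*(-3)/2)*Z² = (2*Z - 1*3)*Z² = (2*Z - 3)*Z² = (-3 + 2*Z)*Z² = Z²*(-3 + 2*Z))
H(F) - 995/(-618) = 32²*(-3 + 2*32) - 995/(-618) = 1024*(-3 + 64) - 995*(-1)/618 = 1024*61 - 1*(-995/618) = 62464 + 995/618 = 38603747/618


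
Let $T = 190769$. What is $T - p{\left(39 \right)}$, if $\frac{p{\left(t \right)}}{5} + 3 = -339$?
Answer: $192479$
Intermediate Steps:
$p{\left(t \right)} = -1710$ ($p{\left(t \right)} = -15 + 5 \left(-339\right) = -15 - 1695 = -1710$)
$T - p{\left(39 \right)} = 190769 - -1710 = 190769 + 1710 = 192479$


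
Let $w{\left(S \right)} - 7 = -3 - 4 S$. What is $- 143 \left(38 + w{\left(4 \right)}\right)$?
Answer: $-3718$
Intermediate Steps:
$w{\left(S \right)} = 4 - 4 S$ ($w{\left(S \right)} = 7 - \left(3 + 4 S\right) = 4 - 4 S$)
$- 143 \left(38 + w{\left(4 \right)}\right) = - 143 \left(38 + \left(4 - 16\right)\right) = - 143 \left(38 - 12\right) = \left(-143\right) 26 = -3718$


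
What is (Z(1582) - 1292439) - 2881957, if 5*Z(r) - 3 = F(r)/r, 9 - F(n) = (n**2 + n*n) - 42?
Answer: -33024473011/7910 ≈ -4.1750e+6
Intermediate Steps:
F(n) = 51 - 2*n**2 (F(n) = 9 - ((n**2 + n*n) - 42) = 9 - ((n**2 + n**2) - 42) = 9 - (2*n**2 - 42) = 9 - (-42 + 2*n**2) = 9 + (42 - 2*n**2) = 51 - 2*n**2)
Z(r) = 3/5 + (51 - 2*r**2)/(5*r) (Z(r) = 3/5 + ((51 - 2*r**2)/r)/5 = 3/5 + (51 - 2*r**2)/(5*r))
(Z(1582) - 1292439) - 2881957 = ((1/5)*(51 - 2*1582**2 + 3*1582)/1582 - 1292439) - 2881957 = ((1/5)*(1/1582)*(51 - 2*2502724 + 4746) - 1292439) - 2881957 = ((1/5)*(1/1582)*(51 - 5005448 + 4746) - 1292439) - 2881957 = ((1/5)*(1/1582)*(-5000651) - 1292439) - 2881957 = (-5000651/7910 - 1292439) - 2881957 = -10228193141/7910 - 2881957 = -33024473011/7910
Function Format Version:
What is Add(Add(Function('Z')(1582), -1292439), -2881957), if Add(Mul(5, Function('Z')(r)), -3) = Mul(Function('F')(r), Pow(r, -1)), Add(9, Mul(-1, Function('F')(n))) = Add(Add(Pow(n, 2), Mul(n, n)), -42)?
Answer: Rational(-33024473011, 7910) ≈ -4.1750e+6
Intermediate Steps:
Function('F')(n) = Add(51, Mul(-2, Pow(n, 2))) (Function('F')(n) = Add(9, Mul(-1, Add(Add(Pow(n, 2), Mul(n, n)), -42))) = Add(9, Mul(-1, Add(Add(Pow(n, 2), Pow(n, 2)), -42))) = Add(9, Mul(-1, Add(Mul(2, Pow(n, 2)), -42))) = Add(9, Mul(-1, Add(-42, Mul(2, Pow(n, 2))))) = Add(9, Add(42, Mul(-2, Pow(n, 2)))) = Add(51, Mul(-2, Pow(n, 2))))
Function('Z')(r) = Add(Rational(3, 5), Mul(Rational(1, 5), Pow(r, -1), Add(51, Mul(-2, Pow(r, 2))))) (Function('Z')(r) = Add(Rational(3, 5), Mul(Rational(1, 5), Mul(Add(51, Mul(-2, Pow(r, 2))), Pow(r, -1)))) = Add(Rational(3, 5), Mul(Rational(1, 5), Mul(Pow(r, -1), Add(51, Mul(-2, Pow(r, 2)))))) = Add(Rational(3, 5), Mul(Rational(1, 5), Pow(r, -1), Add(51, Mul(-2, Pow(r, 2))))))
Add(Add(Function('Z')(1582), -1292439), -2881957) = Add(Add(Mul(Rational(1, 5), Pow(1582, -1), Add(51, Mul(-2, Pow(1582, 2)), Mul(3, 1582))), -1292439), -2881957) = Add(Add(Mul(Rational(1, 5), Rational(1, 1582), Add(51, Mul(-2, 2502724), 4746)), -1292439), -2881957) = Add(Add(Mul(Rational(1, 5), Rational(1, 1582), Add(51, -5005448, 4746)), -1292439), -2881957) = Add(Add(Mul(Rational(1, 5), Rational(1, 1582), -5000651), -1292439), -2881957) = Add(Add(Rational(-5000651, 7910), -1292439), -2881957) = Add(Rational(-10228193141, 7910), -2881957) = Rational(-33024473011, 7910)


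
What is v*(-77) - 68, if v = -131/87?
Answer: 4171/87 ≈ 47.943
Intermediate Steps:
v = -131/87 (v = -131*1/87 = -131/87 ≈ -1.5057)
v*(-77) - 68 = -131/87*(-77) - 68 = 10087/87 - 68 = 4171/87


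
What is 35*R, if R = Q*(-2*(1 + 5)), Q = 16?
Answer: -6720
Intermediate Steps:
R = -192 (R = 16*(-2*(1 + 5)) = 16*(-2*6) = 16*(-12) = -192)
35*R = 35*(-192) = -6720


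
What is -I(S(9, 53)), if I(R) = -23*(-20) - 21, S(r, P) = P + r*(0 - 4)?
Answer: -439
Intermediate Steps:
S(r, P) = P - 4*r (S(r, P) = P + r*(-4) = P - 4*r)
I(R) = 439 (I(R) = 460 - 21 = 439)
-I(S(9, 53)) = -1*439 = -439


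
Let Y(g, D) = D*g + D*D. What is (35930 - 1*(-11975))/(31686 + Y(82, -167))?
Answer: 4355/4171 ≈ 1.0441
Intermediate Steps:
Y(g, D) = D² + D*g (Y(g, D) = D*g + D² = D² + D*g)
(35930 - 1*(-11975))/(31686 + Y(82, -167)) = (35930 - 1*(-11975))/(31686 - 167*(-167 + 82)) = (35930 + 11975)/(31686 - 167*(-85)) = 47905/(31686 + 14195) = 47905/45881 = 47905*(1/45881) = 4355/4171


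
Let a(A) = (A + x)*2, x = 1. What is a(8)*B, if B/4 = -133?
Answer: -9576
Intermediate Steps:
a(A) = 2 + 2*A (a(A) = (A + 1)*2 = (1 + A)*2 = 2 + 2*A)
B = -532 (B = 4*(-133) = -532)
a(8)*B = (2 + 2*8)*(-532) = (2 + 16)*(-532) = 18*(-532) = -9576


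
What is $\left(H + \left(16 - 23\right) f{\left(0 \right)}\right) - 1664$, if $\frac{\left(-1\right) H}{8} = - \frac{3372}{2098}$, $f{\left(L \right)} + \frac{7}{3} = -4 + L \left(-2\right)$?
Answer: $- \frac{5056627}{3147} \approx -1606.8$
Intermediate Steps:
$f{\left(L \right)} = - \frac{19}{3} - 2 L$ ($f{\left(L \right)} = - \frac{7}{3} + \left(-4 + L \left(-2\right)\right) = - \frac{7}{3} - \left(4 + 2 L\right) = - \frac{19}{3} - 2 L$)
$H = \frac{13488}{1049}$ ($H = - 8 \left(- \frac{3372}{2098}\right) = - 8 \left(\left(-3372\right) \frac{1}{2098}\right) = \left(-8\right) \left(- \frac{1686}{1049}\right) = \frac{13488}{1049} \approx 12.858$)
$\left(H + \left(16 - 23\right) f{\left(0 \right)}\right) - 1664 = \left(\frac{13488}{1049} + \left(16 - 23\right) \left(- \frac{19}{3} - 0\right)\right) - 1664 = \left(\frac{13488}{1049} - 7 \left(- \frac{19}{3} + 0\right)\right) - 1664 = \left(\frac{13488}{1049} - - \frac{133}{3}\right) - 1664 = \left(\frac{13488}{1049} + \frac{133}{3}\right) - 1664 = \frac{179981}{3147} - 1664 = - \frac{5056627}{3147}$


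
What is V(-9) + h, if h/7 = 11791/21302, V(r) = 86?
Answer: 1914509/21302 ≈ 89.875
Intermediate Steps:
h = 82537/21302 (h = 7*(11791/21302) = 82537/21302 ≈ 3.8746)
V(-9) + h = 86 + 82537/21302 = 1914509/21302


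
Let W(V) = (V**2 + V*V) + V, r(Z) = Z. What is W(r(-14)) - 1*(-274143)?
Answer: 274521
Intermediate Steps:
W(V) = V + 2*V**2 (W(V) = (V**2 + V**2) + V = 2*V**2 + V = V + 2*V**2)
W(r(-14)) - 1*(-274143) = -14*(1 + 2*(-14)) - 1*(-274143) = -14*(1 - 28) + 274143 = -14*(-27) + 274143 = 378 + 274143 = 274521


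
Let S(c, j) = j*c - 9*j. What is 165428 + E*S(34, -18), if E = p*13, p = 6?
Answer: 130328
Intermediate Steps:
E = 78 (E = 6*13 = 78)
S(c, j) = -9*j + c*j (S(c, j) = c*j - 9*j = -9*j + c*j)
165428 + E*S(34, -18) = 165428 + 78*(-18*(-9 + 34)) = 165428 + 78*(-18*25) = 165428 + 78*(-450) = 165428 - 35100 = 130328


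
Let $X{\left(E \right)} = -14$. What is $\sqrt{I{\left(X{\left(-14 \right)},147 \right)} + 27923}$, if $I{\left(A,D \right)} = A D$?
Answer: $\sqrt{25865} \approx 160.83$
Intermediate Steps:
$\sqrt{I{\left(X{\left(-14 \right)},147 \right)} + 27923} = \sqrt{\left(-14\right) 147 + 27923} = \sqrt{-2058 + 27923} = \sqrt{25865}$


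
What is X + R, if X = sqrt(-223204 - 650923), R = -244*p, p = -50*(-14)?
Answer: -170800 + I*sqrt(874127) ≈ -1.708e+5 + 934.95*I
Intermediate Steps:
p = 700
R = -170800 (R = -244*700 = -170800)
X = I*sqrt(874127) (X = sqrt(-874127) = I*sqrt(874127) ≈ 934.95*I)
X + R = I*sqrt(874127) - 170800 = -170800 + I*sqrt(874127)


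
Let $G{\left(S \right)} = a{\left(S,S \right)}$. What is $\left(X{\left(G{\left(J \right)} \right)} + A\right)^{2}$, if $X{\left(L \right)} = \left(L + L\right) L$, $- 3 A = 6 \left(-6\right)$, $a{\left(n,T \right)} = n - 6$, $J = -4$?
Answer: $44944$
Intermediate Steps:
$a{\left(n,T \right)} = -6 + n$ ($a{\left(n,T \right)} = n - 6 = -6 + n$)
$G{\left(S \right)} = -6 + S$
$A = 12$ ($A = - \frac{6 \left(-6\right)}{3} = \left(- \frac{1}{3}\right) \left(-36\right) = 12$)
$X{\left(L \right)} = 2 L^{2}$ ($X{\left(L \right)} = 2 L L = 2 L^{2}$)
$\left(X{\left(G{\left(J \right)} \right)} + A\right)^{2} = \left(2 \left(-6 - 4\right)^{2} + 12\right)^{2} = \left(2 \left(-10\right)^{2} + 12\right)^{2} = \left(2 \cdot 100 + 12\right)^{2} = \left(200 + 12\right)^{2} = 212^{2} = 44944$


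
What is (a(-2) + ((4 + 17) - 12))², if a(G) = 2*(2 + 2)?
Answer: 289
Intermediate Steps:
a(G) = 8 (a(G) = 2*4 = 8)
(a(-2) + ((4 + 17) - 12))² = (8 + ((4 + 17) - 12))² = (8 + (21 - 12))² = (8 + 9)² = 17² = 289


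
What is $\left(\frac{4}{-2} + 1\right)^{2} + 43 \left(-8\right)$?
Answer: $-343$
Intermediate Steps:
$\left(\frac{4}{-2} + 1\right)^{2} + 43 \left(-8\right) = \left(4 \left(- \frac{1}{2}\right) + 1\right)^{2} - 344 = \left(-2 + 1\right)^{2} - 344 = \left(-1\right)^{2} - 344 = 1 - 344 = -343$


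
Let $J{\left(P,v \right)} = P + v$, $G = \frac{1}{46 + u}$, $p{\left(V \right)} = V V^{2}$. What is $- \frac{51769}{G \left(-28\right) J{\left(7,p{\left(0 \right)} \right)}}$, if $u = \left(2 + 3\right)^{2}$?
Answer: $\frac{3675599}{196} \approx 18753.0$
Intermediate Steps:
$u = 25$ ($u = 5^{2} = 25$)
$p{\left(V \right)} = V^{3}$
$G = \frac{1}{71}$ ($G = \frac{1}{46 + 25} = \frac{1}{71} \approx 0.014085$)
$- \frac{51769}{G \left(-28\right) J{\left(7,p{\left(0 \right)} \right)}} = - \frac{51769}{\frac{1}{71} \left(-28\right) \left(7 + 0^{3}\right)} = - \frac{51769}{\left(- \frac{28}{71}\right) \left(7 + 0\right)} = - \frac{51769}{\left(- \frac{28}{71}\right) 7} = - \frac{51769}{- \frac{196}{71}} = \left(-51769\right) \left(- \frac{71}{196}\right) = \frac{3675599}{196}$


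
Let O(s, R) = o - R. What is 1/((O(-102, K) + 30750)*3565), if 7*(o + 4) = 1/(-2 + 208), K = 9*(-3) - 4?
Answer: 1442/158216250775 ≈ 9.1141e-9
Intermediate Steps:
K = -31 (K = -27 - 4 = -31)
o = -5767/1442 (o = -4 + 1/(7*(-2 + 208)) = -4 + (1/7)/206 = -4 + (1/7)*(1/206) = -4 + 1/1442 = -5767/1442 ≈ -3.9993)
O(s, R) = -5767/1442 - R
1/((O(-102, K) + 30750)*3565) = 1/(((-5767/1442 - 1*(-31)) + 30750)*3565) = (1/3565)/((-5767/1442 + 31) + 30750) = (1/3565)/(38935/1442 + 30750) = (1/3565)/(44380435/1442) = (1442/44380435)*(1/3565) = 1442/158216250775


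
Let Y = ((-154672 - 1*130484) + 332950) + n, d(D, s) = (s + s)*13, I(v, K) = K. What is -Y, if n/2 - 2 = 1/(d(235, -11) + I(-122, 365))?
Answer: -3776044/79 ≈ -47798.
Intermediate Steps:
d(D, s) = 26*s (d(D, s) = (2*s)*13 = 26*s)
n = 318/79 (n = 4 + 2/(26*(-11) + 365) = 4 + 2/(-286 + 365) = 4 + 2/79 = 318/79 ≈ 4.0253)
Y = 3776044/79 (Y = ((-154672 - 1*130484) + 332950) + 318/79 = ((-154672 - 130484) + 332950) + 318/79 = (-285156 + 332950) + 318/79 = 47794 + 318/79 = 3776044/79 ≈ 47798.)
-Y = -1*3776044/79 = -3776044/79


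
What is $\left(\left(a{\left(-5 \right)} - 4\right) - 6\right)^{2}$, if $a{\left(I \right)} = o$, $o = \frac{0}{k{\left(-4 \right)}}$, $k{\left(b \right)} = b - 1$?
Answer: $100$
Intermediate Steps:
$k{\left(b \right)} = -1 + b$
$o = 0$ ($o = \frac{0}{-1 - 4} = \frac{0}{-5} = 0 \left(- \frac{1}{5}\right) = 0$)
$a{\left(I \right)} = 0$
$\left(\left(a{\left(-5 \right)} - 4\right) - 6\right)^{2} = \left(\left(0 - 4\right) - 6\right)^{2} = \left(-4 - 6\right)^{2} = \left(-10\right)^{2} = 100$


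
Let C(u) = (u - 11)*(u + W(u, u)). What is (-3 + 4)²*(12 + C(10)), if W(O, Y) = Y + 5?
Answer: -13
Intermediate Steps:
W(O, Y) = 5 + Y
C(u) = (-11 + u)*(5 + 2*u) (C(u) = (u - 11)*(u + (5 + u)) = (-11 + u)*(5 + 2*u))
(-3 + 4)²*(12 + C(10)) = (-3 + 4)²*(12 + (-55 - 17*10 + 2*10²)) = 1²*(12 + (-55 - 170 + 2*100)) = 1*(12 + (-55 - 170 + 200)) = 1*(12 - 25) = 1*(-13) = -13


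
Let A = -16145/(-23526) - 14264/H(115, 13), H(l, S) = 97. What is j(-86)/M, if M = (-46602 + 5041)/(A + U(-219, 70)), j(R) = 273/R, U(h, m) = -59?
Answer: -3280536679/209141230908 ≈ -0.015686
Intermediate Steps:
A = -334008799/2282022 (A = -16145/(-23526) - 14264/97 = -16145*(-1/23526) - 14264*1/97 = 16145/23526 - 14264/97 = -334008799/2282022 ≈ -146.37)
M = 94843116342/468648097 (M = (-46602 + 5041)/(-334008799/2282022 - 59) = -41561/(-468648097/2282022) = -41561*(-2282022/468648097) = 94843116342/468648097 ≈ 202.38)
j(-86)/M = (273/(-86))/(94843116342/468648097) = (273*(-1/86))*(468648097/94843116342) = -273/86*468648097/94843116342 = -3280536679/209141230908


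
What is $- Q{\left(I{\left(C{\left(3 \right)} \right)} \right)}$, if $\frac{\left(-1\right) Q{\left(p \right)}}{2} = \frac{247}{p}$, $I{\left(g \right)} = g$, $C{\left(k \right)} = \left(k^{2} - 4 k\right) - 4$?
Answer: $- \frac{494}{7} \approx -70.571$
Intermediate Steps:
$C{\left(k \right)} = -4 + k^{2} - 4 k$
$Q{\left(p \right)} = - \frac{494}{p}$ ($Q{\left(p \right)} = - 2 \frac{247}{p} = - \frac{494}{p}$)
$- Q{\left(I{\left(C{\left(3 \right)} \right)} \right)} = - \frac{-494}{-4 + 3^{2} - 12} = - \frac{-494}{-4 + 9 - 12} = - \frac{-494}{-7} = - \frac{\left(-494\right) \left(-1\right)}{7} = \left(-1\right) \frac{494}{7} = - \frac{494}{7}$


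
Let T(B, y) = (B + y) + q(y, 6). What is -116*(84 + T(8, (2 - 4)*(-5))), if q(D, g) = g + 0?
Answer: -12528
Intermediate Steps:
q(D, g) = g
T(B, y) = 6 + B + y (T(B, y) = (B + y) + 6 = 6 + B + y)
-116*(84 + T(8, (2 - 4)*(-5))) = -116*(84 + (6 + 8 + (2 - 4)*(-5))) = -116*(84 + (6 + 8 - 2*(-5))) = -116*(84 + (6 + 8 + 10)) = -116*(84 + 24) = -116*108 = -12528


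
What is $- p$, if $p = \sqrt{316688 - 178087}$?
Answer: $- \sqrt{138601} \approx -372.29$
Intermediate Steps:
$p = \sqrt{138601} \approx 372.29$
$- p = - \sqrt{138601}$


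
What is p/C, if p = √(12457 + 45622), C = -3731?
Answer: -√58079/3731 ≈ -0.064593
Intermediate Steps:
p = √58079 ≈ 241.00
p/C = √58079/(-3731) = √58079*(-1/3731) = -√58079/3731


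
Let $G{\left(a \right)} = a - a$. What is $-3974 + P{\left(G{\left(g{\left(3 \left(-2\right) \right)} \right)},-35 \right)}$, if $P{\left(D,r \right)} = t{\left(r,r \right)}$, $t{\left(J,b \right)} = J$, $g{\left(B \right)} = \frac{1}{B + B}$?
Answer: $-4009$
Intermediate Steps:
$g{\left(B \right)} = \frac{1}{2 B}$
$G{\left(a \right)} = 0$
$P{\left(D,r \right)} = r$
$-3974 + P{\left(G{\left(g{\left(3 \left(-2\right) \right)} \right)},-35 \right)} = -3974 - 35 = -4009$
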